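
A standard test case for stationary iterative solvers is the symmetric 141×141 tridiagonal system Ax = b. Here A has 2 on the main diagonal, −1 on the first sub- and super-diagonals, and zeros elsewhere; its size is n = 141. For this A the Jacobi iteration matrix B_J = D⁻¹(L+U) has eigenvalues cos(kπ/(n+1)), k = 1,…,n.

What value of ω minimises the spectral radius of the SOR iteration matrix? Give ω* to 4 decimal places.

½·tridiag(1,0,1) at n=141: λ_k = cos(kπ/142); max |λ| at k=1 ⇒ ρ_J = cos(π/142) ≈ 0.9998.
√(1−ρ_J²) = |sin(π/142)| = 0.02212
[ω*] 2 ÷ (1 + 0.02212) = 2 ÷ 1.02212 = 1.9567.
[ρ_SOR] ω* − 1 = 0.9567.

ω* = 1.9567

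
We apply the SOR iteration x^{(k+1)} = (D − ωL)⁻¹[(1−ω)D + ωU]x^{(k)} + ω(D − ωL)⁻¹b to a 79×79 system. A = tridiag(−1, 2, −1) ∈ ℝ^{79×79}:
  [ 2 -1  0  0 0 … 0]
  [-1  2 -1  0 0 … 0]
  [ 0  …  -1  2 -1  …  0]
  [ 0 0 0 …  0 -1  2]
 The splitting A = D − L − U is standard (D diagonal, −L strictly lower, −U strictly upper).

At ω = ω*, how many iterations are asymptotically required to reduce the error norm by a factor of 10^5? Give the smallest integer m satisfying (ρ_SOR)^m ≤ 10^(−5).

m = 147

n=79: λ(B_J) = 1 − λ(A)/2 = cos(kπ/80); k=1 gives ρ_J = 0.9992290.
√(1−ρ_J²) simplifies to sin(π/80) = 0.0392598.
ω* = 2/(1+0.0392598) = 1.9244466
ρ(B_{ω*}) = ω*−1 = 0.9244466
m ≥ 5·ln10 / (−ln 0.9244466) = 146.549; smallest integer m = 147.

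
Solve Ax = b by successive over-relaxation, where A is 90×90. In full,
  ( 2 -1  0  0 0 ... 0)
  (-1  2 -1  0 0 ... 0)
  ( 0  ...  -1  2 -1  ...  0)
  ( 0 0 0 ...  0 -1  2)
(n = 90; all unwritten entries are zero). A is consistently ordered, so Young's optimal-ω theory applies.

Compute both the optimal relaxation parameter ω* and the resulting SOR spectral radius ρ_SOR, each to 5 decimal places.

With n=90, ρ(Jacobi) = cos(π/91) = 0.99940.
1 − cos²(π/91) = sin²(π/91) ⇒ √(1−ρ_J²) = sin(π/91) = 0.034516.
[ω*] 2 ÷ (1 + 0.034516) = 2 ÷ 1.034516 = 1.93327.
ρ_SOR = ω* − 1 = 1.93327 − 1 = 0.93327.

ω* = 1.93327, ρ_SOR = 0.93327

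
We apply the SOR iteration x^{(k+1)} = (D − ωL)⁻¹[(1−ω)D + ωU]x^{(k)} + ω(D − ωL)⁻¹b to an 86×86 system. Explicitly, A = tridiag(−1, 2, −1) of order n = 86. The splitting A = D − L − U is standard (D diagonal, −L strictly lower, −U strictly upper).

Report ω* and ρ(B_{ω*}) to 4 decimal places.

B_J for the 86×86 system has eigenvalues cos(kπ/87); ρ_J = cos(π/87) = 0.9993.
√(1 − cos²(π/87)) = sin(π/87) ≈ 0.03610.
So ω* = 2/1.03610 = 1.9303 (Young).
ρ_SOR = ω* − 1 ≈ 0.9303.

ω* = 1.9303, ρ_SOR = 0.9303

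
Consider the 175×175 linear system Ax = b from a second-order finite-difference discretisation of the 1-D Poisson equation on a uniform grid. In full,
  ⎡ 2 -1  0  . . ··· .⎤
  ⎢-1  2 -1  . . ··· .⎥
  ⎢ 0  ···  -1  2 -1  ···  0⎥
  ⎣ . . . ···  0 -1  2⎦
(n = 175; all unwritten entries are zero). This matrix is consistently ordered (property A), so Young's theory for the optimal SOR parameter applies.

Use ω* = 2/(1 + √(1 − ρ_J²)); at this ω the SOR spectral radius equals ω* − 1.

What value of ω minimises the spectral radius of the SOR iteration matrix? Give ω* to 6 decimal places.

[ρ_J] n=175: ρ(B_J) = cos(π/(n+1)) = cos(π/176) = 0.999841.
1 − cos²(π/176) = sin²(π/176) ⇒ √(1−ρ_J²) = sin(π/176) = 0.0178490.
ω* = 2/(1+0.0178490) = 1.964928
[ρ_SOR] ω* − 1 = 0.964928.

ω* = 1.964928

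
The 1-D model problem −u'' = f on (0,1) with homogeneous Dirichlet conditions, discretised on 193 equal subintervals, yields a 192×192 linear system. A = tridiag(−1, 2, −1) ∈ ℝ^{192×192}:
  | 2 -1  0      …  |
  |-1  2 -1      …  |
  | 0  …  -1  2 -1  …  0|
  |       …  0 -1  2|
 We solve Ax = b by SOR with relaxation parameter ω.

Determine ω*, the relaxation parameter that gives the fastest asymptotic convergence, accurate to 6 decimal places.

ω* = 1.967967

ρ_J = max_k |cos(kπ/193)| = cos(π/193) = 0.999868
√(1 − cos²(π/193)) = sin(π/193) ≈ 0.0162770.
ω* = 2/(1+0.0162770) = 1.967967
and ρ(B_{ω*}) = 1.967967 − 1 = 0.967967.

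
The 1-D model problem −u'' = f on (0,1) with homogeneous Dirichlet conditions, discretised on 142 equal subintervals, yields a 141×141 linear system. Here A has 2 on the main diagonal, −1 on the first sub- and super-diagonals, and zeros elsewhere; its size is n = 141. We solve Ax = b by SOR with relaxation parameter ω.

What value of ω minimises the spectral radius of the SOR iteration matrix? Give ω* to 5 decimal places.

With n=141, ρ(Jacobi) = cos(π/142) = 0.99976.
√(1−ρ_J²) = |sin(π/142)| = 0.022122
Young: ω* = 2/(1+√(1−ρ_J²)) = 2/(1+0.022122) = 2/1.022122 = 1.95671.
Hence ρ(B_{ω*}) = 1.95671 − 1 = 0.95671.

ω* = 1.95671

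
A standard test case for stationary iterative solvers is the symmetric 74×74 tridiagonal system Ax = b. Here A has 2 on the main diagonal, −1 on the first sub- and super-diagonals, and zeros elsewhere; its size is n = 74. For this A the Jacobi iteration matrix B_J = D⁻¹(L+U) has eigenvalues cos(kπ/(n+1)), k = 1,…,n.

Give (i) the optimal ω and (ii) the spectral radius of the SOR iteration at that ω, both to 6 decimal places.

[ρ_J] n=74: ρ(B_J) = cos(π/(n+1)) = cos(π/75) = 0.999123.
√(1−ρ_J²) = |sin(π/75)| = 0.0418757
ω* = 2 / (1 + 0.0418757) = 2 / 1.0418757 ≈ 1.919615.
ρ_SOR = ω* − 1 ≈ 0.919615.

ω* = 1.919615, ρ_SOR = 0.919615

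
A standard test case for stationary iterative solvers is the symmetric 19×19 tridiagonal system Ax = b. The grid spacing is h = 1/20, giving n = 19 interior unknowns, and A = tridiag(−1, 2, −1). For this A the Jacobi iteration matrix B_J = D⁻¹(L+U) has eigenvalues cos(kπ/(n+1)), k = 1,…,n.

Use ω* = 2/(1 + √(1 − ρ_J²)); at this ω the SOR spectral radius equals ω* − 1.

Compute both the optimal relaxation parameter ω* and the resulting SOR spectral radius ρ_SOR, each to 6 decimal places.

ω* = 1.729454, ρ_SOR = 0.729454

spectrum of D⁻¹(L+U) = {cos(kπ/20) : 1≤k≤19}; ρ_J = cos(π/20) = 0.987688.
√(1−ρ_J²) = |sin(π/20)| = 0.1564345
ω* = 2/(1+0.1564345) = 1.729454
ρ_SOR = ω* − 1 ≈ 0.729454.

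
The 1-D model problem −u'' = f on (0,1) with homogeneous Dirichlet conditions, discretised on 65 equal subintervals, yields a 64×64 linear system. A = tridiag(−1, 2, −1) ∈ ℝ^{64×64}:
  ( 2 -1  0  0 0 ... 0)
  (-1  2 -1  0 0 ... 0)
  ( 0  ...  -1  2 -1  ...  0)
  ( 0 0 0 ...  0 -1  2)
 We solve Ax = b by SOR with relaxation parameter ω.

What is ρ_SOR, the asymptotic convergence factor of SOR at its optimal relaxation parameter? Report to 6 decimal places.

½·tridiag(1,0,1) at n=64: λ_k = cos(kπ/65); max |λ| at k=1 ⇒ ρ_J = cos(π/65) ≈ 0.998832.
root = sin(π/65) = 0.0483134  (since 1−cos² = sin²).
ω* = 2/(1 + 0.0483134) = 2/1.0483134 = 1.907826.
Hence ρ(B_{ω*}) = 1.907826 − 1 = 0.907826.

ρ_SOR = 0.907826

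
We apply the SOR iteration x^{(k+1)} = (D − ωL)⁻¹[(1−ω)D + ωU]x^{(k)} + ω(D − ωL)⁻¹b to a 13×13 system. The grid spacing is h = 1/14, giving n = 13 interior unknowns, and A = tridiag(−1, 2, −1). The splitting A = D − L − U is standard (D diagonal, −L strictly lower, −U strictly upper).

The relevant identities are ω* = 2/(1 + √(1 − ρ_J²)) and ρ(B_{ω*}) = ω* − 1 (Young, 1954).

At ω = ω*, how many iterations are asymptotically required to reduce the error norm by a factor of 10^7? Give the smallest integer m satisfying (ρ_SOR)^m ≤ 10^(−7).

With n=13, ρ(Jacobi) = cos(π/14) = 0.9749279.
√(1−ρ_J²) simplifies to sin(π/14) = 0.2225209.
[ω*] 2 ÷ (1 + 0.2225209) = 2 ÷ 1.2225209 = 1.6359639.
ρ(B_{ω*}) = ω*−1 = 0.6359639
7·ln10 = 16.1181; −ln(0.6359639) = 0.452613; m = ⌈16.1181/0.452613⌉ = ⌈35.611⌉ = 36.

m = 36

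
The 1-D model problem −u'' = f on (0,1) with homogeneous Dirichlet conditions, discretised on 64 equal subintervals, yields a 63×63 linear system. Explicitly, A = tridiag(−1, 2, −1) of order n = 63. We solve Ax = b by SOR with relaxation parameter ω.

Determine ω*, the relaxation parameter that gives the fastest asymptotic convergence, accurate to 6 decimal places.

ω* = 1.906455

n=63: λ(B_J) = 1 − λ(A)/2 = cos(kπ/64); k=1 gives ρ_J = 0.998795.
√(1−ρ_J²) simplifies to sin(π/64) = 0.0490677.
Then 2/(1+√(1−ρ_J²)) = 2/(1+0.0490677); ω* = 2/1.0490677 = 1.906455.
Hence ρ(B_{ω*}) = 1.906455 − 1 = 0.906455.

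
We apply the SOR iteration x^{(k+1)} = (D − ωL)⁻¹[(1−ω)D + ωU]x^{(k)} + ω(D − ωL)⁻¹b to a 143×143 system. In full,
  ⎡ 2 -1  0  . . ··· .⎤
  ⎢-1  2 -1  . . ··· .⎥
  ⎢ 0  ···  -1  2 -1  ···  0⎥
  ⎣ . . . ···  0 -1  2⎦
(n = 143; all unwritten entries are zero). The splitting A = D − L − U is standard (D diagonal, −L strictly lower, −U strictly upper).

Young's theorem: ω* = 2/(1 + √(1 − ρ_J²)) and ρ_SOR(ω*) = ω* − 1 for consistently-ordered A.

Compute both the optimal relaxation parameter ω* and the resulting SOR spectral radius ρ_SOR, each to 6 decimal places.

B_J for the 143×143 system has eigenvalues cos(kπ/144); ρ_J = cos(π/144) = 0.999762.
√(1−ρ_J²) simplifies to sin(π/144) = 0.0218149.
So ω* = 2/1.0218149 = 1.957302 (Young).
ρ_SOR = ω* − 1 = 1.957302 − 1 = 0.957302.

ω* = 1.957302, ρ_SOR = 0.957302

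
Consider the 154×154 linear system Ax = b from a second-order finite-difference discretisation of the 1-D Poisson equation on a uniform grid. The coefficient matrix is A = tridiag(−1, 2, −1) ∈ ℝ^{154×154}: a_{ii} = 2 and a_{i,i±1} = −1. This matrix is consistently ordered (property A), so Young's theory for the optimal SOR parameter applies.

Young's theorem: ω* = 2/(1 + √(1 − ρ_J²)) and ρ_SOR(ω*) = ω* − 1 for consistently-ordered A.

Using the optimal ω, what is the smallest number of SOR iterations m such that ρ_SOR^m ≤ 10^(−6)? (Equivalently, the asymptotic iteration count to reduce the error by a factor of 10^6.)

m = 341

With n=154, ρ(Jacobi) = cos(π/155) = 0.9997946.
root = sin(π/155) = 0.0202670  (since 1−cos² = sin²).
So ω* = 2/1.0202670 = 1.9602712 (Young).
[ρ_SOR] ω* − 1 = 0.9602712.
6·ln10 = 13.8155; −ln(0.9602712) = 0.0405395; m = ⌈13.8155/0.0405395⌉ = ⌈340.791⌉ = 341.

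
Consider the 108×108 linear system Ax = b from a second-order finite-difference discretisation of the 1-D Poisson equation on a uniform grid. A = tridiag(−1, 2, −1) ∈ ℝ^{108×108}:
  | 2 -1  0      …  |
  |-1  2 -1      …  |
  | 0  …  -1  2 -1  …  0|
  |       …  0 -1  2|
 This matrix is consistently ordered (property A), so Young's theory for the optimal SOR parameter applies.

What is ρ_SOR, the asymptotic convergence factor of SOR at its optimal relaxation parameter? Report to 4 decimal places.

ρ_SOR = 0.9440

ρ_J = max_k |cos(kπ/109)| = cos(π/109) = 0.9996
√(1−ρ_J²) = |sin(π/109)| = 0.02882
ω* = 2 / (1 + 0.02882) = 2 / 1.02882 ≈ 1.9440.
ρ_SOR = ω* − 1 ≈ 0.9440.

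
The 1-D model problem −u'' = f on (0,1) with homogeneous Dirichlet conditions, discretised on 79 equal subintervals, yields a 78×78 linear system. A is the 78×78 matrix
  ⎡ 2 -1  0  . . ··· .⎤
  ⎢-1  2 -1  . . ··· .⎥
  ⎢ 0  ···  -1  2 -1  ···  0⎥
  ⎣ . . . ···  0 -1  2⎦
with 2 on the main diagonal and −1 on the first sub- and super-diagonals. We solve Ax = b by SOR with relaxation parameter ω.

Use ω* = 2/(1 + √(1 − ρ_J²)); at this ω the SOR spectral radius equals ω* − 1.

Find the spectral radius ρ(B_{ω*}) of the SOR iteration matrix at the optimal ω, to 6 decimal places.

ρ_SOR = 0.923527

B_J for the 78×78 system has eigenvalues cos(kπ/79); ρ_J = cos(π/79) = 0.999209.
√(1−ρ_J²) simplifies to sin(π/79) = 0.0397565.
Then 2/(1+√(1−ρ_J²)) = 2/(1+0.0397565); ω* = 2/1.0397565 = 1.923527.
[ρ_SOR] ω* − 1 = 0.923527.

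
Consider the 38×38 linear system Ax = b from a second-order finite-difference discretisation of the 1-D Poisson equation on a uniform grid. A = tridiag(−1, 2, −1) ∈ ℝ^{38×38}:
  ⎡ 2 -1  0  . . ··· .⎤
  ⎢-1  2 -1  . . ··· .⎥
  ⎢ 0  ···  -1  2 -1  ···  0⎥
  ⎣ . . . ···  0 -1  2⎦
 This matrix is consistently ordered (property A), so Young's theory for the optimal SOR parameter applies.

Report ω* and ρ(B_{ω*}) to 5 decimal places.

ρ_J = max_k |cos(kπ/39)| = cos(π/39) = 0.99676
root = sin(π/39) = 0.080467  (since 1−cos² = sin²).
ω* = 2/(1 + 0.080467) = 2/1.080467 = 1.85105.
and ρ(B_{ω*}) = 1.85105 − 1 = 0.85105.

ω* = 1.85105, ρ_SOR = 0.85105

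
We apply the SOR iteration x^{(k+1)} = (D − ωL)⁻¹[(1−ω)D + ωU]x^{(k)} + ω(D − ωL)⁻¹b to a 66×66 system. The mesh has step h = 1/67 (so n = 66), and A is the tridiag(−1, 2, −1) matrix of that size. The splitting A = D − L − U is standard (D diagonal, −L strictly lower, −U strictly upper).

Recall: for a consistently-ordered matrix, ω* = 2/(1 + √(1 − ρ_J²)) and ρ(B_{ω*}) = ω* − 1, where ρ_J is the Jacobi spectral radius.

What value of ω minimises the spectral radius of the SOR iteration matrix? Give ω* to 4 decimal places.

ω* = 1.9105

spectrum of D⁻¹(L+U) = {cos(kπ/67) : 1≤k≤66}; ρ_J = cos(π/67) = 0.9989.
1 − cos²(π/67) = sin²(π/67) ⇒ √(1−ρ_J²) = sin(π/67) = 0.04687.
Young: ω* = 2/(1+√(1−ρ_J²)) = 2/(1+0.04687) = 2/1.04687 = 1.9105.
[ρ_SOR] ω* − 1 = 0.9105.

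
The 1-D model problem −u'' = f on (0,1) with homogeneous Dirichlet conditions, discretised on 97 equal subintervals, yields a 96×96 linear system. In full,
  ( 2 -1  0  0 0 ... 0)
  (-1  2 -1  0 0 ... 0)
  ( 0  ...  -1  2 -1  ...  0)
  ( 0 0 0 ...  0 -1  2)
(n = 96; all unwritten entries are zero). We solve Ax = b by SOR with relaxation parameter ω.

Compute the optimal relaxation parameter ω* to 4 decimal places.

ρ_J = max_k |cos(kπ/97)| = cos(π/97) = 0.9995
root = sin(π/97) = 0.03238  (since 1−cos² = sin²).
ω* = 2/(1 + 0.03238) = 2/1.03238 = 1.9373.
and ρ(B_{ω*}) = 1.9373 − 1 = 0.9373.

ω* = 1.9373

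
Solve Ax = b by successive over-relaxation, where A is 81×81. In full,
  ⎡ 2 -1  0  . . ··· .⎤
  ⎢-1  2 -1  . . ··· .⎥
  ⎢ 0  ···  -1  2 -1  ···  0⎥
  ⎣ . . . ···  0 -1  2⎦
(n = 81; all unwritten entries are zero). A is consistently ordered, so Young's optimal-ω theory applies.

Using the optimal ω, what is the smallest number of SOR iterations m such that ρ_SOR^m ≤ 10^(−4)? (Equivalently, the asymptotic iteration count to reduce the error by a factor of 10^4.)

spectrum of D⁻¹(L+U) = {cos(kπ/82) : 1≤k≤81}; ρ_J = cos(π/82) = 0.9992662.
root = sin(π/82) = 0.0383027  (since 1−cos² = sin²).
ω* = 2 / (1 + 0.0383027) = 2 / 1.0383027 ≈ 1.9262206.
[ρ_SOR] ω* − 1 = 0.9262206.
m ≥ 4·ln10 / (−ln 0.9262206) = 120.172; smallest integer m = 121.

m = 121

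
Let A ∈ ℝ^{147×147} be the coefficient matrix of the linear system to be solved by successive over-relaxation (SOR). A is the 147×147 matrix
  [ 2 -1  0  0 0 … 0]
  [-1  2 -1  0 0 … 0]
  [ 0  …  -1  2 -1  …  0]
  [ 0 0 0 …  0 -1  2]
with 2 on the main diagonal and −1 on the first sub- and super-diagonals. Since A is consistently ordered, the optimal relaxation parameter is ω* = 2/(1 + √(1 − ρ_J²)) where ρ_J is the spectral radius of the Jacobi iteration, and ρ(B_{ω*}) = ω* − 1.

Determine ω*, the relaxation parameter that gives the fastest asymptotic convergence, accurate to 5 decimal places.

n=147: λ(B_J) = 1 − λ(A)/2 = cos(kπ/148); k=1 gives ρ_J = 0.99977.
root = sin(π/148) = 0.021225  (since 1−cos² = sin²).
So ω* = 2/1.021225 = 1.95843 (Young).
At ω = 1.95843 every |λ(B_ω)| = ω−1, so ρ_SOR = 0.95843.

ω* = 1.95843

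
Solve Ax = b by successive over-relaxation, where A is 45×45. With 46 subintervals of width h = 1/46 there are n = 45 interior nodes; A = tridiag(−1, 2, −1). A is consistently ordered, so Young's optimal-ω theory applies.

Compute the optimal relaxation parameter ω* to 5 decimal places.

ω* = 1.87223

B_J for the 45×45 system has eigenvalues cos(kπ/46); ρ_J = cos(π/46) = 0.99767.
1 − cos²(π/46) = sin²(π/46) ⇒ √(1−ρ_J²) = sin(π/46) = 0.068242.
Then 2/(1+√(1−ρ_J²)) = 2/(1+0.068242); ω* = 2/1.068242 = 1.87223.
[ρ_SOR] ω* − 1 = 0.87223.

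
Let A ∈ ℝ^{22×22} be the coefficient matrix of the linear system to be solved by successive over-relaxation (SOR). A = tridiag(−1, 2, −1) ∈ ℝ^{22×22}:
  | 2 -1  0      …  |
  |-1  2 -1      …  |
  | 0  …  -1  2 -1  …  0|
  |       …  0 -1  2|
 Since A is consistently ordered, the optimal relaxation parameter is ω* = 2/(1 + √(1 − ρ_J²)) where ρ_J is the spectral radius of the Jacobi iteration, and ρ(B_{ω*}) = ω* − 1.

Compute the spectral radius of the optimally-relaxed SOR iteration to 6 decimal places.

ρ_SOR = 0.760305

spectrum of D⁻¹(L+U) = {cos(kπ/23) : 1≤k≤22}; ρ_J = cos(π/23) = 0.990686.
1 − cos²(π/23) = sin²(π/23) ⇒ √(1−ρ_J²) = sin(π/23) = 0.1361666.
[ω*] 2 ÷ (1 + 0.1361666) = 2 ÷ 1.1361666 = 1.760305.
At ω = 1.760305 every |λ(B_ω)| = ω−1, so ρ_SOR = 0.760305.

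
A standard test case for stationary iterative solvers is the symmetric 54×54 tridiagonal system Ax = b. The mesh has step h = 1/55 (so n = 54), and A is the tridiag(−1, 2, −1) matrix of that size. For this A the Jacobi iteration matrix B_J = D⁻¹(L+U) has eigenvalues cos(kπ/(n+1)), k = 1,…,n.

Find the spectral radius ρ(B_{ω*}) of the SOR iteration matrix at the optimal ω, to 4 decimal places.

[ρ_J] n=54: ρ(B_J) = cos(π/(n+1)) = cos(π/55) = 0.9984.
root = sin(π/55) = 0.05709  (since 1−cos² = sin²).
ω* = 2/(1 + 0.05709) = 2/1.05709 = 1.8920.
ρ(B_{ω*}) = ω*−1 = 0.8920

ρ_SOR = 0.8920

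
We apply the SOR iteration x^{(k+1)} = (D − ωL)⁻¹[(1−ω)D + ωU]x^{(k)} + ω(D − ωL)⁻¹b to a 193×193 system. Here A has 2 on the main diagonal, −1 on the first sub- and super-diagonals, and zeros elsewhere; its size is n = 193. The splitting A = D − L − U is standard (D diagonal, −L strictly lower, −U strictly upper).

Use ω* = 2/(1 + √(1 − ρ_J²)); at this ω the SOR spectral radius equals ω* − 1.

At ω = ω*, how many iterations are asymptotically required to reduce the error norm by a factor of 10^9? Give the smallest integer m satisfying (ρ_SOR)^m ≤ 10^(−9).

With n=193, ρ(Jacobi) = cos(π/194) = 0.9998689.
1 − cos²(π/194) = sin²(π/194) ⇒ √(1−ρ_J²) = sin(π/194) = 0.0161931.
Then 2/(1+√(1−ρ_J²)) = 2/(1+0.0161931); ω* = 2/1.0161931 = 1.9681299.
Hence ρ(B_{ω*}) = 1.9681299 − 1 = 0.9681299.
ρ_SOR^m ≤ 10^(−9) ⇔ m ≥ 9·ln10/(−ln 0.9681299) = 20.7233/0.032389 = 639.825; m = ⌈639.825⌉ = 640.

m = 640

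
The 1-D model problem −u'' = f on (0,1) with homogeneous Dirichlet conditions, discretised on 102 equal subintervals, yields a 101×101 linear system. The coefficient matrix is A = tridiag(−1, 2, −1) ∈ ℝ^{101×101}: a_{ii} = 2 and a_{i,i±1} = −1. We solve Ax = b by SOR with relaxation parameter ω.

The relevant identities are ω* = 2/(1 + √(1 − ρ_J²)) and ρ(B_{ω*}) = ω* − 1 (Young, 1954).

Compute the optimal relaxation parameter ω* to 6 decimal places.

n=101: λ(B_J) = 1 − λ(A)/2 = cos(kπ/102); k=1 gives ρ_J = 0.999526.
root = sin(π/102) = 0.0307951  (since 1−cos² = sin²).
So ω* = 2/1.0307951 = 1.940250 (Young).
ρ_SOR = ω* − 1 ≈ 0.940250.

ω* = 1.940250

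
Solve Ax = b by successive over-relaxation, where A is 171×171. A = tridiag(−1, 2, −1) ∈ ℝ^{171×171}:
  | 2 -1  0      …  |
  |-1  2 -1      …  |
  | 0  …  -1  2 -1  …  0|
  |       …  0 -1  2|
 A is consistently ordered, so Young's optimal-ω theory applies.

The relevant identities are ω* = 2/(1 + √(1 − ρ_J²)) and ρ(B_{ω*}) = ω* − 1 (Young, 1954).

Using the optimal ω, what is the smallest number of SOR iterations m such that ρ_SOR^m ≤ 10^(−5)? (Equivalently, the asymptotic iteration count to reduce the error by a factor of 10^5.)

n=171: λ(B_J) = 1 − λ(A)/2 = cos(kπ/172); k=1 gives ρ_J = 0.9998332.
√(1 − cos²(π/172)) = sin(π/172) ≈ 0.0182641.
ω* = 2 / (1 + 0.0182641) = 2 / 1.0182641 ≈ 1.9641270.
ρ_SOR = ω* − 1 ≈ 0.9641270.
m ≥ 5·ln10 / (−ln 0.9641270) = 315.143; smallest integer m = 316.

m = 316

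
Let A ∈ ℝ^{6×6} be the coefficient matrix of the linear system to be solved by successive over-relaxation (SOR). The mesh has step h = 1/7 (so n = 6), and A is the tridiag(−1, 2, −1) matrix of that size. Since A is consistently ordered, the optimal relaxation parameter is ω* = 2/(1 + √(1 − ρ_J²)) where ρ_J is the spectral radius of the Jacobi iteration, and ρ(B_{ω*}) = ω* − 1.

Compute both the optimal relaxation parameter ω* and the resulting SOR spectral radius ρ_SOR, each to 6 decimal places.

½·tridiag(1,0,1) at n=6: λ_k = cos(kπ/7); max |λ| at k=1 ⇒ ρ_J = cos(π/7) ≈ 0.900969.
1 − cos²(π/7) = sin²(π/7) ⇒ √(1−ρ_J²) = sin(π/7) = 0.4338837.
[ω*] 2 ÷ (1 + 0.4338837) = 2 ÷ 1.4338837 = 1.394813.
Hence ρ(B_{ω*}) = 1.394813 − 1 = 0.394813.

ω* = 1.394813, ρ_SOR = 0.394813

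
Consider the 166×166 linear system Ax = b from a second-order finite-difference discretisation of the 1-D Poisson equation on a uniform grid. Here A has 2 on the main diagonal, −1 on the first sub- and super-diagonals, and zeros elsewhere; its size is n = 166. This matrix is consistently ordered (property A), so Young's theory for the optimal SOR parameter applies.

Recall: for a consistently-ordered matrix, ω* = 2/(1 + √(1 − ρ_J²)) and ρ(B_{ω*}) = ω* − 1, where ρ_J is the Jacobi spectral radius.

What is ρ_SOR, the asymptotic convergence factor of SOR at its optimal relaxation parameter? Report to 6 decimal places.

ρ_J = max_k |cos(kπ/167)| = cos(π/167) = 0.999823
root = sin(π/167) = 0.0188108  (since 1−cos² = sin²).
ω* = 2 / (1 + 0.0188108) = 2 / 1.0188108 ≈ 1.963073.
[ρ_SOR] ω* − 1 = 0.963073.

ρ_SOR = 0.963073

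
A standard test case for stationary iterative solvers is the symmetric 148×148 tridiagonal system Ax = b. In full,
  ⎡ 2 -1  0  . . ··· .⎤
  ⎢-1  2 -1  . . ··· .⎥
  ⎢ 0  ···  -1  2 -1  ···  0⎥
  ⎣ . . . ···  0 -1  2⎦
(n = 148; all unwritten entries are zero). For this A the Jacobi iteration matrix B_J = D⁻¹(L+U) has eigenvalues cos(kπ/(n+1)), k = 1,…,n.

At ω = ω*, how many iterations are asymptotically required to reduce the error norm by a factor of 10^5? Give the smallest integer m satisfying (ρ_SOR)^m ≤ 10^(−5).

ρ_J = max_k |cos(kπ/149)| = cos(π/149) = 0.9997777
√(1−ρ_J²) = |sin(π/149)| = 0.0210830
ω* = 2/(1 + 0.0210830) = 2/1.0210830 = 1.9587046.
and ρ(B_{ω*}) = 1.9587046 − 1 = 0.9587046.
m ≥ 5·ln10 / (−ln 0.9587046) = 272.997; smallest integer m = 273.

m = 273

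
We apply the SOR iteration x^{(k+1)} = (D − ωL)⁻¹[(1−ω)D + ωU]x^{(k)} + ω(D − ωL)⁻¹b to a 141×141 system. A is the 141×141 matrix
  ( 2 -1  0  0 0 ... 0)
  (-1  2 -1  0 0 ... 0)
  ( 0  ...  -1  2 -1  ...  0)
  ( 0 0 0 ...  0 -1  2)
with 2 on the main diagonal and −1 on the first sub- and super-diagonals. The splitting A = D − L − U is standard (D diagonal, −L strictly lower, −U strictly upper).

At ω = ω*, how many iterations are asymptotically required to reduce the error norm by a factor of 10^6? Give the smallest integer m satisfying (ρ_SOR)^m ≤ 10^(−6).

m = 313

½·tridiag(1,0,1) at n=141: λ_k = cos(kπ/142); max |λ| at k=1 ⇒ ρ_J = cos(π/142) ≈ 0.9997553.
√(1−ρ_J²) simplifies to sin(π/142) = 0.0221221.
So ω* = 2/1.0221221 = 1.9567134 (Young).
Hence ρ(B_{ω*}) = 1.9567134 − 1 = 0.9567134.
ρ_SOR^m ≤ 10^(−6) ⇔ m ≥ 6·ln10/(−ln 0.9567134) = 13.8155/0.0442514 = 312.205; m = ⌈312.205⌉ = 313.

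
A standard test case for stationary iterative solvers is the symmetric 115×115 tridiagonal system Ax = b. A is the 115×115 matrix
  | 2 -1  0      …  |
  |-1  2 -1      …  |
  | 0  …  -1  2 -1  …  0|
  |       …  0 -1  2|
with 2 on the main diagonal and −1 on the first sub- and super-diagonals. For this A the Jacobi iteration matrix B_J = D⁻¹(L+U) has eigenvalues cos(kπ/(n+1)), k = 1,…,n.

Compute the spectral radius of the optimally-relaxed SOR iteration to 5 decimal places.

ρ_J = max_k |cos(kπ/116)| = cos(π/116) = 0.99963
1 − cos²(π/116) = sin²(π/116) ⇒ √(1−ρ_J²) = sin(π/116) = 0.027079.
ω* = 2/(1 + 0.027079) = 2/1.027079 = 1.94727.
ρ_SOR = ω* − 1 ≈ 0.94727.

ρ_SOR = 0.94727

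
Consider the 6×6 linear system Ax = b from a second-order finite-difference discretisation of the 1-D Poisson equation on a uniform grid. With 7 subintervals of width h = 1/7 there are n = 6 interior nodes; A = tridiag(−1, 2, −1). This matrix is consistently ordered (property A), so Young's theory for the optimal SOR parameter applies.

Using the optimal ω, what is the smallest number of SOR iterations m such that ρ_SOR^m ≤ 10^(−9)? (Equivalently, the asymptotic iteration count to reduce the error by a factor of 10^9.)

n=6: λ(B_J) = 1 − λ(A)/2 = cos(kπ/7); k=1 gives ρ_J = 0.9009689.
1 − cos²(π/7) = sin²(π/7) ⇒ √(1−ρ_J²) = sin(π/7) = 0.4338837.
ω* = 2 / (1 + 0.4338837) = 2 / 1.4338837 ≈ 1.3948133.
ρ_SOR = ω* − 1 = 1.3948133 − 1 = 0.3948133.
9·ln10 = 20.7233; −ln(0.3948133) = 0.929342; m = ⌈20.7233/0.929342⌉ = ⌈22.299⌉ = 23.

m = 23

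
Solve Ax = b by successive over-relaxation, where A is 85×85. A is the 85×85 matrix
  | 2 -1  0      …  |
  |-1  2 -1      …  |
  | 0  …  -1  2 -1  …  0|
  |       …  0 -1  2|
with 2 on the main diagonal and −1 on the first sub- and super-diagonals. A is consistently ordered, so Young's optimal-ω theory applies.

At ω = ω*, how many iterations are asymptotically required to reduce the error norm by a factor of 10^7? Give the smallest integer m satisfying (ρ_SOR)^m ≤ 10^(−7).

m = 221

n=85: λ(B_J) = 1 − λ(A)/2 = cos(kπ/86); k=1 gives ρ_J = 0.9993328.
1 − cos²(π/86) = sin²(π/86) ⇒ √(1−ρ_J²) = sin(π/86) = 0.0365220.
[ω*] 2 ÷ (1 + 0.0365220) = 2 ÷ 1.0365220 = 1.9295297.
ρ_SOR = ω* − 1 ≈ 0.9295297.
For 7 digits: m = 7·ln10 / (−ln 0.9295297) = 16.1181/0.0730765 = 220.565; round up → m = 221.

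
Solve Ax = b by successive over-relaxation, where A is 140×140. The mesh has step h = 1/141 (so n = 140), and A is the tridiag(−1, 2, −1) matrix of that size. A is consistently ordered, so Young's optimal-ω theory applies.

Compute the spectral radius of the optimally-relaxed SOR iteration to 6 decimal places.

ρ_SOR = 0.956413

[ρ_J] n=140: ρ(B_J) = cos(π/(n+1)) = cos(π/141) = 0.999752.
√(1−ρ_J²) = |sin(π/141)| = 0.0222790
So ω* = 2/1.0222790 = 1.956413 (Young).
and ρ(B_{ω*}) = 1.956413 − 1 = 0.956413.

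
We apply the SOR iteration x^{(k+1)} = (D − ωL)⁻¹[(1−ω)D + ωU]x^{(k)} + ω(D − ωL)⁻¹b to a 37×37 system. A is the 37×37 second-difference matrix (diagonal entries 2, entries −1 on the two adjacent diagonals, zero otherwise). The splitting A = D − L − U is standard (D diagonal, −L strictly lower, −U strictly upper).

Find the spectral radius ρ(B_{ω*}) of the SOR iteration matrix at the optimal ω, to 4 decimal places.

B_J for the 37×37 system has eigenvalues cos(kπ/38); ρ_J = cos(π/38) = 0.9966.
1 − cos²(π/38) = sin²(π/38) ⇒ √(1−ρ_J²) = sin(π/38) = 0.08258.
So ω* = 2/1.08258 = 1.8474 (Young).
and ρ(B_{ω*}) = 1.8474 − 1 = 0.8474.

ρ_SOR = 0.8474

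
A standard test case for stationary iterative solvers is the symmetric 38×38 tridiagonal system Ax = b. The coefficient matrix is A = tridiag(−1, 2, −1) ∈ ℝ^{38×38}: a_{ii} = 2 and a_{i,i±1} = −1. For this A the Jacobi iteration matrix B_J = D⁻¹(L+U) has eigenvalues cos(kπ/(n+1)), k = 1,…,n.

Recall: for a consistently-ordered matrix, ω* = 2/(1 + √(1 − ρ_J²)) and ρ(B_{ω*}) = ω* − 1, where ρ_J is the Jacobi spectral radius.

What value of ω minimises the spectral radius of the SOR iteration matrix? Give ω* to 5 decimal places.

ω* = 1.85105

B_J for the 38×38 system has eigenvalues cos(kπ/39); ρ_J = cos(π/39) = 0.99676.
√(1 − cos²(π/39)) = sin(π/39) ≈ 0.080467.
ω* = 2/(1+0.080467) = 1.85105
Hence ρ(B_{ω*}) = 1.85105 − 1 = 0.85105.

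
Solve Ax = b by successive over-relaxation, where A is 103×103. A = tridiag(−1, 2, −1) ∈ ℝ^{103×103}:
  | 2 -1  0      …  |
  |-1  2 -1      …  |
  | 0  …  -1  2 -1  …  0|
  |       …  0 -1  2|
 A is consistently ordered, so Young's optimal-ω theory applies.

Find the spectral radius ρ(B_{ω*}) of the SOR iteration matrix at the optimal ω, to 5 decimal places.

[ρ_J] n=103: ρ(B_J) = cos(π/(n+1)) = cos(π/104) = 0.99954.
1 − cos²(π/104) = sin²(π/104) ⇒ √(1−ρ_J²) = sin(π/104) = 0.030203.
[ω*] 2 ÷ (1 + 0.030203) = 2 ÷ 1.030203 = 1.94136.
ρ_SOR = ω* − 1 = 1.94136 − 1 = 0.94136.

ρ_SOR = 0.94136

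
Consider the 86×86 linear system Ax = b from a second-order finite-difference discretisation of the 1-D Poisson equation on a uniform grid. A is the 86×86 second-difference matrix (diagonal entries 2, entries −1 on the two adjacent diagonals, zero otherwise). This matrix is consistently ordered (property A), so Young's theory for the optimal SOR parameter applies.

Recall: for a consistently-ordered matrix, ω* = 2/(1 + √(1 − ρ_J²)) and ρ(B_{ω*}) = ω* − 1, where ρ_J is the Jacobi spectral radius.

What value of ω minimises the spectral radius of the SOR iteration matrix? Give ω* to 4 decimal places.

ω* = 1.9303

With n=86, ρ(Jacobi) = cos(π/87) = 0.9993.
√(1−ρ_J²) = |sin(π/87)| = 0.03610
So ω* = 2/1.03610 = 1.9303 (Young).
ρ_SOR = ω* − 1 = 1.9303 − 1 = 0.9303.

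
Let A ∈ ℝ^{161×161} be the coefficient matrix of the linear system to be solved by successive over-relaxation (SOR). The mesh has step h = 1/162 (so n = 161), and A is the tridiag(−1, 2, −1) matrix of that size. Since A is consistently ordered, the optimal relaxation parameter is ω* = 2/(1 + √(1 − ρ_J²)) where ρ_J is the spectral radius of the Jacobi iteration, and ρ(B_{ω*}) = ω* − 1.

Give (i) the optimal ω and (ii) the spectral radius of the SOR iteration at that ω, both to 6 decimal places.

ω* = 1.961955, ρ_SOR = 0.961955

[ρ_J] n=161: ρ(B_J) = cos(π/(n+1)) = cos(π/162) = 0.999812.
√(1 − cos²(π/162)) = sin(π/162) ≈ 0.0193913.
ω* = 2/(1+0.0193913) = 1.961955
ρ_SOR = ω* − 1 = 1.961955 − 1 = 0.961955.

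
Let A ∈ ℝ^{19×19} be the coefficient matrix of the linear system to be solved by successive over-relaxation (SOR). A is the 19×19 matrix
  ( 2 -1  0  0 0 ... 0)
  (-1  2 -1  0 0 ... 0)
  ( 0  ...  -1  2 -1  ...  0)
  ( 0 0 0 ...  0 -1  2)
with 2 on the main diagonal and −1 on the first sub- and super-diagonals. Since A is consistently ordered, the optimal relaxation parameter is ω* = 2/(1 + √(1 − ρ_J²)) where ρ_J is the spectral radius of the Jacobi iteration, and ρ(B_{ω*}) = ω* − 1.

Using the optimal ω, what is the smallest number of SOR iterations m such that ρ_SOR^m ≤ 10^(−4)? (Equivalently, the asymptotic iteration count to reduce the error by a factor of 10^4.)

m = 30

B_J for the 19×19 system has eigenvalues cos(kπ/20); ρ_J = cos(π/20) = 0.9876883.
root = sin(π/20) = 0.1564345  (since 1−cos² = sin²).
Young: ω* = 2/(1+√(1−ρ_J²)) = 2/(1+0.1564345) = 2/1.1564345 = 1.7294538.
Hence ρ(B_{ω*}) = 1.7294538 − 1 = 0.7294538.
Need (0.7294538)^m ≤ 10^(−4): m ≥ 4·ln10/|ln 0.7294538| = 9.21034/0.315459 = 29.197 ⇒ m = 30.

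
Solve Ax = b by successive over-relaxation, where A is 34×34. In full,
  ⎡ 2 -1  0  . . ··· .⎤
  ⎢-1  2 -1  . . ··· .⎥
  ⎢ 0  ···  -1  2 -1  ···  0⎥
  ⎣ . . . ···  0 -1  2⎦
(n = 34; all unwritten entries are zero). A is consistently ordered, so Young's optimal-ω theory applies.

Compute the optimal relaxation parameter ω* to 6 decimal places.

[ρ_J] n=34: ρ(B_J) = cos(π/(n+1)) = cos(π/35) = 0.995974.
1 − cos²(π/35) = sin²(π/35) ⇒ √(1−ρ_J²) = sin(π/35) = 0.0896393.
Young: ω* = 2/(1+√(1−ρ_J²)) = 2/(1+0.0896393) = 2/1.0896393 = 1.835470.
Hence ρ(B_{ω*}) = 1.835470 − 1 = 0.835470.

ω* = 1.835470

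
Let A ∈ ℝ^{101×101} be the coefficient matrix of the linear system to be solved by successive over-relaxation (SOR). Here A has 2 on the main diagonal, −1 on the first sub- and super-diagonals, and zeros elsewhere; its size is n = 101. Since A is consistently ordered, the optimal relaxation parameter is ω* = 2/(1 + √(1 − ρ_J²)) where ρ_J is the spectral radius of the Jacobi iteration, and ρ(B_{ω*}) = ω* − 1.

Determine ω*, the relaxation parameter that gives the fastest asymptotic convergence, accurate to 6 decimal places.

½·tridiag(1,0,1) at n=101: λ_k = cos(kπ/102); max |λ| at k=1 ⇒ ρ_J = cos(π/102) ≈ 0.999526.
√(1−ρ_J²) simplifies to sin(π/102) = 0.0307951.
So ω* = 2/1.0307951 = 1.940250 (Young).
ρ(B_{ω*}) = ω*−1 = 0.940250

ω* = 1.940250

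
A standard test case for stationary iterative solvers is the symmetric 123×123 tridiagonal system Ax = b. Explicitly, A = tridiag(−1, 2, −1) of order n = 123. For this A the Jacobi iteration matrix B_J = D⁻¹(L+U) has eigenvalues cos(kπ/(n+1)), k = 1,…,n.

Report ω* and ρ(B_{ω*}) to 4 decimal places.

ω* = 1.9506, ρ_SOR = 0.9506

With n=123, ρ(Jacobi) = cos(π/124) = 0.9997.
√(1−ρ_J²) = |sin(π/124)| = 0.02533
ω* = 2/(1+0.02533) = 1.9506
[ρ_SOR] ω* − 1 = 0.9506.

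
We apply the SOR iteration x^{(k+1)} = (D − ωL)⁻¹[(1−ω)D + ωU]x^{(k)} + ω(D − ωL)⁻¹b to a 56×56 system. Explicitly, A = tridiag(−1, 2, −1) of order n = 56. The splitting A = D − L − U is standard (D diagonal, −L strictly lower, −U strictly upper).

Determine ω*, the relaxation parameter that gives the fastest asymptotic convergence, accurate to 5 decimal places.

ω* = 1.89558

[ρ_J] n=56: ρ(B_J) = cos(π/(n+1)) = cos(π/57) = 0.99848.
√(1−ρ_J²) simplifies to sin(π/57) = 0.055088.
ω* = 2/(1+0.055088) = 1.89558
At ω = 1.89558 every |λ(B_ω)| = ω−1, so ρ_SOR = 0.89558.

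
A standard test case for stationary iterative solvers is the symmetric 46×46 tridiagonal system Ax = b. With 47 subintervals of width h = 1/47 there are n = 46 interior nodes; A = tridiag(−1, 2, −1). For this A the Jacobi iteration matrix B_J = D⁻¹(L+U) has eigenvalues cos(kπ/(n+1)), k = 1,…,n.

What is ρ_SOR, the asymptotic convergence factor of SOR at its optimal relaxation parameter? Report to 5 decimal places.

ρ_SOR = 0.87478

[ρ_J] n=46: ρ(B_J) = cos(π/(n+1)) = cos(π/47) = 0.99777.
√(1−ρ_J²) simplifies to sin(π/47) = 0.066793.
So ω* = 2/1.066793 = 1.87478 (Young).
At ω = 1.87478 every |λ(B_ω)| = ω−1, so ρ_SOR = 0.87478.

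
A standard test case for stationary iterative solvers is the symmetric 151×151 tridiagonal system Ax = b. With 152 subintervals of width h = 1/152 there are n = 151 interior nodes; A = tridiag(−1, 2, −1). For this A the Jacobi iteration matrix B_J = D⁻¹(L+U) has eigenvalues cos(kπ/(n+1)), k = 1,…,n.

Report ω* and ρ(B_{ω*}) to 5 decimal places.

With n=151, ρ(Jacobi) = cos(π/152) = 0.99979.
√(1 − cos²(π/152)) = sin(π/152) ≈ 0.020667.
ω* = 2/(1+0.020667) = 1.95950
ρ_SOR = ω* − 1 = 1.95950 − 1 = 0.95950.

ω* = 1.95950, ρ_SOR = 0.95950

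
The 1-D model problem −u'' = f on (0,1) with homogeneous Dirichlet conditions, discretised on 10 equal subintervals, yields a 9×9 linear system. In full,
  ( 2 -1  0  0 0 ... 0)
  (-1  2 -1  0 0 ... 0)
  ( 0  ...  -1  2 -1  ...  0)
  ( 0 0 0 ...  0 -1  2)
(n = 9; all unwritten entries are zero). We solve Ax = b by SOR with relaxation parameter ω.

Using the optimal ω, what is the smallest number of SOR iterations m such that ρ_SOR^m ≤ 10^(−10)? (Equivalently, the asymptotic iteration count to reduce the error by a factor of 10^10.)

n=9: λ(B_J) = 1 − λ(A)/2 = cos(kπ/10); k=1 gives ρ_J = 0.9510565.
1 − cos²(π/10) = sin²(π/10) ⇒ √(1−ρ_J²) = sin(π/10) = 0.3090170.
Young: ω* = 2/(1+√(1−ρ_J²)) = 2/(1+0.3090170) = 2/1.3090170 = 1.5278640.
ρ(B_{ω*}) = ω*−1 = 0.5278640
10·ln10 = 23.0259; −ln(0.5278640) = 0.638917; m = ⌈23.0259/0.638917⌉ = ⌈36.039⌉ = 37.

m = 37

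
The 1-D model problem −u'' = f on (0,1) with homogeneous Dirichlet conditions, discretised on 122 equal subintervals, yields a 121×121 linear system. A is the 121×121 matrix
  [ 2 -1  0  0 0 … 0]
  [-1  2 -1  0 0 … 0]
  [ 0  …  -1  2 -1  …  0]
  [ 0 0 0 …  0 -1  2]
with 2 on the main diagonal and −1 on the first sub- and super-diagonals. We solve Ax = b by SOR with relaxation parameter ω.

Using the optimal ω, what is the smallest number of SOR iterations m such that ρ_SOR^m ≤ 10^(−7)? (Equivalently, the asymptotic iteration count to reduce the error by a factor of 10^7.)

m = 313

spectrum of D⁻¹(L+U) = {cos(kπ/122) : 1≤k≤121}; ρ_J = cos(π/122) = 0.9996685.
√(1−ρ_J²) = |sin(π/122)| = 0.0257479
So ω* = 2/1.0257479 = 1.9497968 (Young).
Hence ρ(B_{ω*}) = 1.9497968 − 1 = 0.9497968.
m ≥ 7·ln10 / (−ln 0.9497968) = 312.929; smallest integer m = 313.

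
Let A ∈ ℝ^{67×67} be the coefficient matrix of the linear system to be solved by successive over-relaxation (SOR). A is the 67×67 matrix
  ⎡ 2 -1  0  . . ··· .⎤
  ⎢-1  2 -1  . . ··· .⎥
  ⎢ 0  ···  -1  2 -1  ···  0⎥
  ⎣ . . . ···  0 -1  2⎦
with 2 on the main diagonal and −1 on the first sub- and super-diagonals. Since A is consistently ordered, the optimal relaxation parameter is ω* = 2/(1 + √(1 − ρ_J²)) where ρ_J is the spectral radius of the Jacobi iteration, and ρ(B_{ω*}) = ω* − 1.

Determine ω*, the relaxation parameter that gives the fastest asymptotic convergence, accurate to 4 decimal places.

spectrum of D⁻¹(L+U) = {cos(kπ/68) : 1≤k≤67}; ρ_J = cos(π/68) = 0.9989.
root = sin(π/68) = 0.04618  (since 1−cos² = sin²).
So ω* = 2/1.04618 = 1.9117 (Young).
and ρ(B_{ω*}) = 1.9117 − 1 = 0.9117.

ω* = 1.9117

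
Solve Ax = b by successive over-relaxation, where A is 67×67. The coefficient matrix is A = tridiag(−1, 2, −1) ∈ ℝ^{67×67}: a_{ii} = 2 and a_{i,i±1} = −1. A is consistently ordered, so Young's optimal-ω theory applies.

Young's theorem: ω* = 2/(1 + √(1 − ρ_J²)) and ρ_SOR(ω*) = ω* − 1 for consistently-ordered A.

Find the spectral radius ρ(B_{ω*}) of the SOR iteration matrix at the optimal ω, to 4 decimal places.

ρ_SOR = 0.9117

spectrum of D⁻¹(L+U) = {cos(kπ/68) : 1≤k≤67}; ρ_J = cos(π/68) = 0.9989.
√(1 − cos²(π/68)) = sin(π/68) ≈ 0.04618.
ω* = 2 / (1 + 0.04618) = 2 / 1.04618 ≈ 1.9117.
Hence ρ(B_{ω*}) = 1.9117 − 1 = 0.9117.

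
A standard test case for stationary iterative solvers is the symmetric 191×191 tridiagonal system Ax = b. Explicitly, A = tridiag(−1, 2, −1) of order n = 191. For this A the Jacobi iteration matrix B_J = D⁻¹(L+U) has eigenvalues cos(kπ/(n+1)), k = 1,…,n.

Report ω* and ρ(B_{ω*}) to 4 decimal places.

ω* = 1.9678, ρ_SOR = 0.9678

ρ_J = max_k |cos(kπ/192)| = cos(π/192) = 0.9999
√(1−ρ_J²) = |sin(π/192)| = 0.01636
So ω* = 2/1.01636 = 1.9678 (Young).
ρ_SOR = ω* − 1 = 1.9678 − 1 = 0.9678.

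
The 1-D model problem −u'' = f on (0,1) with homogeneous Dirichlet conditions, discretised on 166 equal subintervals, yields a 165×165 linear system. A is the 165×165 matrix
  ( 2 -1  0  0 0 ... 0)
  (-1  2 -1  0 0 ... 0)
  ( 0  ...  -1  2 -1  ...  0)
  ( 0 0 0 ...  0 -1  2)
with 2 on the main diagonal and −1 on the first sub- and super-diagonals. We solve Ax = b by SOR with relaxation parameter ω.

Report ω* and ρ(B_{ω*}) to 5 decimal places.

ω* = 1.96285, ρ_SOR = 0.96285

½·tridiag(1,0,1) at n=165: λ_k = cos(kπ/166); max |λ| at k=1 ⇒ ρ_J = cos(π/166) ≈ 0.99982.
√(1−ρ_J²) = |sin(π/166)| = 0.018924
ω* = 2/(1 + 0.018924) = 2/1.018924 = 1.96285.
ρ(B_{ω*}) = ω*−1 = 0.96285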